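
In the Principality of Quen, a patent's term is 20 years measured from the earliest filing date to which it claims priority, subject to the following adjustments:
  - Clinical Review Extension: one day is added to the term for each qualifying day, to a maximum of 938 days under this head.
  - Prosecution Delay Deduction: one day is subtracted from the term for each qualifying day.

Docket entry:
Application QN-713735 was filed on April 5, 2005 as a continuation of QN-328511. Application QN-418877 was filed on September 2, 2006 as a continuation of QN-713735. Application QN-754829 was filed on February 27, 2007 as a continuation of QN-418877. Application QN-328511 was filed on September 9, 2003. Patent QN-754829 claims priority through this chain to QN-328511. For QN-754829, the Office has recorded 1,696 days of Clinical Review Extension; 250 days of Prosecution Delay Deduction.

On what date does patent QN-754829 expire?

2025-07-28

Earliest priority filing: 9 September 2003.
Base term: 9 September 2003 + 20 years → 9 September 2023.
Clinical Review Extension: 1696 days claimed exceeds the 938-day cap, so +938 days → 4 April 2026.
Prosecution Delay Deduction: −250 days → 28 July 2025.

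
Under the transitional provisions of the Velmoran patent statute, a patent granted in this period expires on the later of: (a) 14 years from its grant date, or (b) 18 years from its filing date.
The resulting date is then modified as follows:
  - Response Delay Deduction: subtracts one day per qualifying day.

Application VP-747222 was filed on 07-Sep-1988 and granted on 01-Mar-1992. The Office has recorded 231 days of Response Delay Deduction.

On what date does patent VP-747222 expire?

January 19, 2006

(a) grant + 14 years → 1 March 2006.
(b) filing + 18 years → 7 September 2006.
Later of the two: 7 September 2006.
Response Delay Deduction: −231 days → 19 January 2006.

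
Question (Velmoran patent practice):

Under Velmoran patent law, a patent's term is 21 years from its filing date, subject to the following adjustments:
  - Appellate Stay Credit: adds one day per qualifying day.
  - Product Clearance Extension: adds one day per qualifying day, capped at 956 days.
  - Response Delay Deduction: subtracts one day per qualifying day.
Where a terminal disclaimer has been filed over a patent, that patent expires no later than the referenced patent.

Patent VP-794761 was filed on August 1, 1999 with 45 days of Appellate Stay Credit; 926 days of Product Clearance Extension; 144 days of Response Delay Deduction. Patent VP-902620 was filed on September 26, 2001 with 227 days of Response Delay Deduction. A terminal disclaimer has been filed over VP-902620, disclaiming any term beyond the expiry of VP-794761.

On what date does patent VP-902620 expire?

2022-02-11

Natural term of VP-902620:
  Base: filing + 21 years → 26 September 2022.
  Response Delay Deduction: −227 days → 11 February 2022.
Expiry of referenced patent VP-794761:
  Base: filing + 21 years → 1 August 2020.
  Appellate Stay Credit: +45 days → 15 September 2020.
  Product Clearance Extension: 926 days (within the 956-day cap) → +926 days → 30 March 2023.
  Response Delay Deduction: −144 days → 6 November 2022.
Terminal disclaimer: VP-902620 expires on the earlier of 11 February 2022 and 6 November 2022.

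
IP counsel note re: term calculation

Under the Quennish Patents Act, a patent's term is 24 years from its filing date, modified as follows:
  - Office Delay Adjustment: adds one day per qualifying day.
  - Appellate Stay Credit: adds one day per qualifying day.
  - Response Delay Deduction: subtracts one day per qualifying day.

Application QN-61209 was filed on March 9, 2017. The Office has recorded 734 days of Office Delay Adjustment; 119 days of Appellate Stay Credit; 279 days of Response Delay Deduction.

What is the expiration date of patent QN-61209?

Base term: filing date + 24 years → 9 March 2041.
Office Delay Adjustment: +734 days → 13 March 2043.
Appellate Stay Credit: +119 days → 10 July 2043.
Response Delay Deduction: −279 days → 4 October 2042.

2042-10-04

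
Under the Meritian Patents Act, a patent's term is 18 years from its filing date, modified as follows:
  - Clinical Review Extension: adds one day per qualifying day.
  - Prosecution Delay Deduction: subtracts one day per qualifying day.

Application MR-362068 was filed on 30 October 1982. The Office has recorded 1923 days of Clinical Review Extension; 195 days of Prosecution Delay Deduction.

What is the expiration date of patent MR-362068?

2005-07-24

Base term: filing date + 18 years → 30 October 2000.
Clinical Review Extension: +1923 days → 4 February 2006.
Prosecution Delay Deduction: −195 days → 24 July 2005.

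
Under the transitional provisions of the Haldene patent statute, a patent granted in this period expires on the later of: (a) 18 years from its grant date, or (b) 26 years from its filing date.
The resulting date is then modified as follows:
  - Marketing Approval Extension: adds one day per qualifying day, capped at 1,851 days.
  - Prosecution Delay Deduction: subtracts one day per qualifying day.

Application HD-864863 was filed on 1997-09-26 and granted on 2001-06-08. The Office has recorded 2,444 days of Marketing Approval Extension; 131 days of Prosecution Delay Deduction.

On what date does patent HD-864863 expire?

(a) grant + 18 years → 8 June 2019.
(b) filing + 26 years → 26 September 2023.
Later of the two: 26 September 2023.
Marketing Approval Extension: 2444 days claimed exceeds the 1851-day cap, so +1851 days → 20 October 2028.
Prosecution Delay Deduction: −131 days → 11 June 2028.

2028-06-11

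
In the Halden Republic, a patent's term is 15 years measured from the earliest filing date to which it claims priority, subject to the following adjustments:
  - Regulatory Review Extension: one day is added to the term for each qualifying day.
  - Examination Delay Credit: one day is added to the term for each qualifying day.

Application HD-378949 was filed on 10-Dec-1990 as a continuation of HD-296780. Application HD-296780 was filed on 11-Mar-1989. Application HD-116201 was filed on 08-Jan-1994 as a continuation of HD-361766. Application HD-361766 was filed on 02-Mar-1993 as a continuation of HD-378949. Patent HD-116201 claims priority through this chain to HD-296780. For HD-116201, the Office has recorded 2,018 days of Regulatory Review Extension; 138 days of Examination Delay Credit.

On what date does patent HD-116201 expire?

Earliest priority filing: 11 March 1989.
Base term: 11 March 1989 + 15 years → 11 March 2004.
Regulatory Review Extension: +2018 days → 19 September 2009.
Examination Delay Credit: +138 days → 4 February 2010.

February 4, 2010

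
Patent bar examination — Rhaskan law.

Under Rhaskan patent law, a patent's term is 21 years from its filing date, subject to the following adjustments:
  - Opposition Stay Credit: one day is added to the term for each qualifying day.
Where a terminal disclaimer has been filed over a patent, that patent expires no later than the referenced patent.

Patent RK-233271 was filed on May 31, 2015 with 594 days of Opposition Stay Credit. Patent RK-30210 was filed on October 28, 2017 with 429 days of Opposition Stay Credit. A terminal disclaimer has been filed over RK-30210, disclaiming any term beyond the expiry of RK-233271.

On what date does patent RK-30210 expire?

2038-01-15

Natural term of RK-30210:
  Base: filing + 21 years → 28 October 2038.
  Opposition Stay Credit: +429 days → 31 December 2039.
Expiry of referenced patent RK-233271:
  Base: filing + 21 years → 31 May 2036.
  Opposition Stay Credit: +594 days → 15 January 2038.
Terminal disclaimer: RK-30210 expires on the earlier of 31 December 2039 and 15 January 2038.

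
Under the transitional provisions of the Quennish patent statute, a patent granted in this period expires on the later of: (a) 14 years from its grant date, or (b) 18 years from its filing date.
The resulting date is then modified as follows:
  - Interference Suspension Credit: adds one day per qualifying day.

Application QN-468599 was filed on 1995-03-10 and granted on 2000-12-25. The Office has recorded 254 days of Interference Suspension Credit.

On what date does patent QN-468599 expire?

(a) grant + 14 years → 25 December 2014.
(b) filing + 18 years → 10 March 2013.
Later of the two: 25 December 2014.
Interference Suspension Credit: +254 days → 5 September 2015.

2015-09-05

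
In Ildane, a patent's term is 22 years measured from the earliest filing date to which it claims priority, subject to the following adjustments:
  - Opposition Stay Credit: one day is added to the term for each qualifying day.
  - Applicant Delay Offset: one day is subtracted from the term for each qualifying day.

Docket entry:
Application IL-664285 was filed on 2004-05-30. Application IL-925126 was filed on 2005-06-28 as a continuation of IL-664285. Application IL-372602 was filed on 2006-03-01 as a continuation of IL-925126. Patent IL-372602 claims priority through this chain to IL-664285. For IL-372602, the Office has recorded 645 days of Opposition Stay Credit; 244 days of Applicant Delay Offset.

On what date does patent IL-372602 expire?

July 5, 2027

Earliest priority filing: 30 May 2004.
Base term: 30 May 2004 + 22 years → 30 May 2026.
Opposition Stay Credit: +645 days → 5 March 2028.
Applicant Delay Offset: −244 days → 5 July 2027.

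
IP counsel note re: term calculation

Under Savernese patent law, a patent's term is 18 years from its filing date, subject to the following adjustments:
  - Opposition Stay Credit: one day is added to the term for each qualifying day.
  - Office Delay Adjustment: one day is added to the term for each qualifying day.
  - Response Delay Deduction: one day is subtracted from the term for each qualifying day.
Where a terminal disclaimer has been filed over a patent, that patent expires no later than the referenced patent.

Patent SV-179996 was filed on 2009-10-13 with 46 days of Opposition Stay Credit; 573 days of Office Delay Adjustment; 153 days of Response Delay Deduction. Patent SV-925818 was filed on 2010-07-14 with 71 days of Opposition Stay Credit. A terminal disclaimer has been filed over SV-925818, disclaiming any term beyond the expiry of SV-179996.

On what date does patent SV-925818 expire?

September 23, 2028

Natural term of SV-925818:
  Base: filing + 18 years → 14 July 2028.
  Opposition Stay Credit: +71 days → 23 September 2028.
Expiry of referenced patent SV-179996:
  Base: filing + 18 years → 13 October 2027.
  Opposition Stay Credit: +46 days → 28 November 2027.
  Office Delay Adjustment: +573 days → 23 June 2029.
  Response Delay Deduction: −153 days → 21 January 2029.
Terminal disclaimer: SV-925818 expires on the earlier of 23 September 2028 and 21 January 2029.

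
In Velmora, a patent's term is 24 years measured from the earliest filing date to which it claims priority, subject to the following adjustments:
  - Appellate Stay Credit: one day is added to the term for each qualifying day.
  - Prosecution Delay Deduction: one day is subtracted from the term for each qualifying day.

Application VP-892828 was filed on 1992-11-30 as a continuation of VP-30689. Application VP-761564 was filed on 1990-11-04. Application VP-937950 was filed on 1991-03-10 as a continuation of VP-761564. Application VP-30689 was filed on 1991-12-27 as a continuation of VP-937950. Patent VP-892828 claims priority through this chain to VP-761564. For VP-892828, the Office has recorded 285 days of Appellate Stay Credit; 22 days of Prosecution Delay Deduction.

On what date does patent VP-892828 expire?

July 25, 2015

Earliest priority filing: 4 November 1990.
Base term: 4 November 1990 + 24 years → 4 November 2014.
Appellate Stay Credit: +285 days → 16 August 2015.
Prosecution Delay Deduction: −22 days → 25 July 2015.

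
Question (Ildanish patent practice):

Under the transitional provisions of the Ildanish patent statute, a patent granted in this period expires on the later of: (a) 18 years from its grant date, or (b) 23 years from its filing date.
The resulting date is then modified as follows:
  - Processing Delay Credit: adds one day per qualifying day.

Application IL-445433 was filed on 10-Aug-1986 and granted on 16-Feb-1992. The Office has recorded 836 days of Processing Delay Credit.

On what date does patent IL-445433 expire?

(a) grant + 18 years → 16 February 2010.
(b) filing + 23 years → 10 August 2009.
Later of the two: 16 February 2010.
Processing Delay Credit: +836 days → 1 June 2012.

2012-06-01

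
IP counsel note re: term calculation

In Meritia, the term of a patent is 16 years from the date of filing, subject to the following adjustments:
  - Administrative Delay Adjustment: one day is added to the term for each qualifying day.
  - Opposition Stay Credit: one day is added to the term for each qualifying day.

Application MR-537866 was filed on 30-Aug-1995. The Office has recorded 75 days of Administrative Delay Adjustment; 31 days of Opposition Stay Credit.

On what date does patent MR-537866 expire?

December 14, 2011

Base term: filing date + 16 years → 30 August 2011.
Administrative Delay Adjustment: +75 days → 13 November 2011.
Opposition Stay Credit: +31 days → 14 December 2011.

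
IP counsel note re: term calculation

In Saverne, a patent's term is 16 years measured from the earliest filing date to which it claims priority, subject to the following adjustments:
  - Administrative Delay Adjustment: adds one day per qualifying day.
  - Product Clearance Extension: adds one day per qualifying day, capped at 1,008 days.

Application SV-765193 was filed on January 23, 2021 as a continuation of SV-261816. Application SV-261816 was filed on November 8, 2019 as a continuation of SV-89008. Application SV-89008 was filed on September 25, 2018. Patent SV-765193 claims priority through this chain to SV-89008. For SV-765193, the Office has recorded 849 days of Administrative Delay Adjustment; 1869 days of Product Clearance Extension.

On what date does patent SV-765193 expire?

2039-10-26

Earliest priority filing: 25 September 2018.
Base term: 25 September 2018 + 16 years → 25 September 2034.
Administrative Delay Adjustment: +849 days → 21 January 2037.
Product Clearance Extension: 1869 days claimed exceeds the 1008-day cap, so +1008 days → 26 October 2039.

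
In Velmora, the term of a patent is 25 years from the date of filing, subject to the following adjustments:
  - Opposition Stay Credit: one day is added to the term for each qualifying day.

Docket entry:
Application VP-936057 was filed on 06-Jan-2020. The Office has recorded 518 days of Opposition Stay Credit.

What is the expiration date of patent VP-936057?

Base term: filing date + 25 years → 6 January 2045.
Opposition Stay Credit: +518 days → 8 June 2046.

2046-06-08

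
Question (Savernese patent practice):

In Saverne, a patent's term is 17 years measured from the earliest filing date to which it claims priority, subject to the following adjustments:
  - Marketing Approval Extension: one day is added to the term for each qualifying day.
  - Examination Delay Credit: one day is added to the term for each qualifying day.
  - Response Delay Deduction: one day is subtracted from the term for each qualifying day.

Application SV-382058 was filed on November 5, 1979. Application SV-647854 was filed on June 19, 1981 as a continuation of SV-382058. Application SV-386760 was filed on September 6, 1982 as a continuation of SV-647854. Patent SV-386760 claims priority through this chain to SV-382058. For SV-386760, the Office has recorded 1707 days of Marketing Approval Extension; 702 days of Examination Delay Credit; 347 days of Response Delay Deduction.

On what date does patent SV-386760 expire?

June 29, 2002

Earliest priority filing: 5 November 1979.
Base term: 5 November 1979 + 17 years → 5 November 1996.
Marketing Approval Extension: +1707 days → 9 July 2001.
Examination Delay Credit: +702 days → 11 June 2003.
Response Delay Deduction: −347 days → 29 June 2002.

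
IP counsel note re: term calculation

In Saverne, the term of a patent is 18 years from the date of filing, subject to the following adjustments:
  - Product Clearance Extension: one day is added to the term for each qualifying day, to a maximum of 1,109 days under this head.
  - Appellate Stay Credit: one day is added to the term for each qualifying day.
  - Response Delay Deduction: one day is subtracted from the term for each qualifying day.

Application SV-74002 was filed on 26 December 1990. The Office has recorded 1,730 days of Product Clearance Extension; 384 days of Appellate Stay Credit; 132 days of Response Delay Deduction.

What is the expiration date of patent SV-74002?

September 17, 2012

Base term: filing date + 18 years → 26 December 2008.
Product Clearance Extension: 1730 days claimed exceeds the 1109-day cap, so +1109 days → 9 January 2012.
Appellate Stay Credit: +384 days → 27 January 2013.
Response Delay Deduction: −132 days → 17 September 2012.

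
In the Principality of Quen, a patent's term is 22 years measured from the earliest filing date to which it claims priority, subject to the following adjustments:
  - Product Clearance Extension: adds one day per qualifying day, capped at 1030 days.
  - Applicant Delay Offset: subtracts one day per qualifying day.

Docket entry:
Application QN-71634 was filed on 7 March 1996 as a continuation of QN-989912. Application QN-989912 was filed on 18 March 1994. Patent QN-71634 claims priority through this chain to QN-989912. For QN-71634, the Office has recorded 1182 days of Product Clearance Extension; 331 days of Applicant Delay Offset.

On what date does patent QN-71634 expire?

Earliest priority filing: 18 March 1994.
Base term: 18 March 1994 + 22 years → 18 March 2016.
Product Clearance Extension: 1182 days claimed exceeds the 1030-day cap, so +1030 days → 12 January 2019.
Applicant Delay Offset: −331 days → 15 February 2018.

February 15, 2018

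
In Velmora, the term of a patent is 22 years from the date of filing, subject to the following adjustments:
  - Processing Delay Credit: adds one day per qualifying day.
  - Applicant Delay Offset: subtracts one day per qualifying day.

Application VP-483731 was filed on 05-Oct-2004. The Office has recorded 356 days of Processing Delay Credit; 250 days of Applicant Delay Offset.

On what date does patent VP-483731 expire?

January 19, 2027

Base term: filing date + 22 years → 5 October 2026.
Processing Delay Credit: +356 days → 26 September 2027.
Applicant Delay Offset: −250 days → 19 January 2027.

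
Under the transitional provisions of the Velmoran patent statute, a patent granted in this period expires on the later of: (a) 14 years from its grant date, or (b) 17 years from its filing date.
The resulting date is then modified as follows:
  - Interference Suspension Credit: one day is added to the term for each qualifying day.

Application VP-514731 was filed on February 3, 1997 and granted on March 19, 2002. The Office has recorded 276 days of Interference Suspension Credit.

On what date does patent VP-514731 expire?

(a) grant + 14 years → 19 March 2016.
(b) filing + 17 years → 3 February 2014.
Later of the two: 19 March 2016.
Interference Suspension Credit: +276 days → 20 December 2016.

December 20, 2016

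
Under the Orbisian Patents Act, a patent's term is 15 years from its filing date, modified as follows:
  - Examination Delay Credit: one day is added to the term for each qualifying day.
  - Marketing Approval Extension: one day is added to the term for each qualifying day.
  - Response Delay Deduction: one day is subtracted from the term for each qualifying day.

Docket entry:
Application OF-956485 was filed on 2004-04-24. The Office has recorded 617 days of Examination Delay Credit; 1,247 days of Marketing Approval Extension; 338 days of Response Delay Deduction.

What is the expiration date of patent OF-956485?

June 28, 2023

Base term: filing date + 15 years → 24 April 2019.
Examination Delay Credit: +617 days → 31 December 2020.
Marketing Approval Extension: +1247 days → 31 May 2024.
Response Delay Deduction: −338 days → 28 June 2023.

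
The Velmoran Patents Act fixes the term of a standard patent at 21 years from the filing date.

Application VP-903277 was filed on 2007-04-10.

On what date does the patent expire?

April 10, 2028

Filing date + 21 years → 10 April 2028.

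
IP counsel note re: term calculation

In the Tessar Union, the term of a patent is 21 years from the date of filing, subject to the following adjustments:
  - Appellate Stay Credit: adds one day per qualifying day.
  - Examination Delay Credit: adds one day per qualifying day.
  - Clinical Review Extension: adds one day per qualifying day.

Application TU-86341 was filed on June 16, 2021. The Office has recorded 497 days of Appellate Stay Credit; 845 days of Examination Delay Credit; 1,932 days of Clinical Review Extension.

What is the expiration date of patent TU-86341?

June 3, 2051

Base term: filing date + 21 years → 16 June 2042.
Appellate Stay Credit: +497 days → 26 October 2043.
Examination Delay Credit: +845 days → 17 February 2046.
Clinical Review Extension: +1932 days → 3 June 2051.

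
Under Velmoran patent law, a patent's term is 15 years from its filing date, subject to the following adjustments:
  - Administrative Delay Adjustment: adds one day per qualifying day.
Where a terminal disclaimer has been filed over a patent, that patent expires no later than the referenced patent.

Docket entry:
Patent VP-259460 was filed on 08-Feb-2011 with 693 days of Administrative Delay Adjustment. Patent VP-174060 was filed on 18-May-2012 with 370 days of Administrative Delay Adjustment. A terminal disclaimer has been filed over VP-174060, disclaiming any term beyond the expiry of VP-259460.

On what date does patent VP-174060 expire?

January 2, 2028

Natural term of VP-174060:
  Base: filing + 15 years → 18 May 2027.
  Administrative Delay Adjustment: +370 days → 22 May 2028.
Expiry of referenced patent VP-259460:
  Base: filing + 15 years → 8 February 2026.
  Administrative Delay Adjustment: +693 days → 2 January 2028.
Terminal disclaimer: VP-174060 expires on the earlier of 22 May 2028 and 2 January 2028.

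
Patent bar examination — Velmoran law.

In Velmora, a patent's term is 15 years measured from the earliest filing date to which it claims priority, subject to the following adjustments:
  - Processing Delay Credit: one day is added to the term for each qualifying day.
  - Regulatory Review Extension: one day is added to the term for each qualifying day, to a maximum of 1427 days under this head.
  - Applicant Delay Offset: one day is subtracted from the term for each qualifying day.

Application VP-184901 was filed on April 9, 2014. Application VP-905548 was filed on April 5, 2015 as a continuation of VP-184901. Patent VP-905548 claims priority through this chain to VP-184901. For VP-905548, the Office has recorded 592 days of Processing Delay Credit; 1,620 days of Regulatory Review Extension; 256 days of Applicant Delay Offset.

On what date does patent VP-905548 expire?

Earliest priority filing: 9 April 2014.
Base term: 9 April 2014 + 15 years → 9 April 2029.
Processing Delay Credit: +592 days → 22 November 2030.
Regulatory Review Extension: 1620 days claimed exceeds the 1427-day cap, so +1427 days → 19 October 2034.
Applicant Delay Offset: −256 days → 5 February 2034.

February 5, 2034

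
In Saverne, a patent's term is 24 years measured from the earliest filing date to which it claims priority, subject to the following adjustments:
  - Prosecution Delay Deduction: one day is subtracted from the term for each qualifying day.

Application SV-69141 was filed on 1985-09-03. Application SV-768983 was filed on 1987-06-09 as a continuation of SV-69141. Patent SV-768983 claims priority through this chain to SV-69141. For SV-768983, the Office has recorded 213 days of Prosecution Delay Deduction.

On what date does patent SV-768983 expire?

2009-02-02

Earliest priority filing: 3 September 1985.
Base term: 3 September 1985 + 24 years → 3 September 2009.
Prosecution Delay Deduction: −213 days → 2 February 2009.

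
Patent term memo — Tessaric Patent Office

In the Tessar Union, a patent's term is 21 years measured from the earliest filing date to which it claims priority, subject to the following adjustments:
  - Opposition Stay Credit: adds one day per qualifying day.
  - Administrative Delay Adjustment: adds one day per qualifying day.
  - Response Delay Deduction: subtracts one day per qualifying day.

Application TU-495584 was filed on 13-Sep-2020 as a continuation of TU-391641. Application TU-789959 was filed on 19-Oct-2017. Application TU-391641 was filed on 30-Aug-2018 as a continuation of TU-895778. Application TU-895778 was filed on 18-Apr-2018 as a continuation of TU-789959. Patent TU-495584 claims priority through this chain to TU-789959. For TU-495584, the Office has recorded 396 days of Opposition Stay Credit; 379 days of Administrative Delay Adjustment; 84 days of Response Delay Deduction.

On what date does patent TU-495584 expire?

Earliest priority filing: 19 October 2017.
Base term: 19 October 2017 + 21 years → 19 October 2038.
Opposition Stay Credit: +396 days → 19 November 2039.
Administrative Delay Adjustment: +379 days → 2 December 2040.
Response Delay Deduction: −84 days → 9 September 2040.

September 9, 2040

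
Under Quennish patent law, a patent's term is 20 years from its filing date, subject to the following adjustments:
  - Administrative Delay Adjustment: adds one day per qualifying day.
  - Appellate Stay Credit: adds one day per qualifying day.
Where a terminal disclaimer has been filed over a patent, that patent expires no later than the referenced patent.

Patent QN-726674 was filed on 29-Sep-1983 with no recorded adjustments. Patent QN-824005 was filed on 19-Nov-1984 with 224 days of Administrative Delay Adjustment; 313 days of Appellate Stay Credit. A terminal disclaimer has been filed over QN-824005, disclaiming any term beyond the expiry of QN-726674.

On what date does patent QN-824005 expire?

Natural term of QN-824005:
  Base: filing + 20 years → 19 November 2004.
  Administrative Delay Adjustment: +224 days → 1 July 2005.
  Appellate Stay Credit: +313 days → 10 May 2006.
Expiry of referenced patent QN-726674:
  Base: filing + 20 years → 29 September 2003.
Terminal disclaimer: QN-824005 expires on the earlier of 10 May 2006 and 29 September 2003.

September 29, 2003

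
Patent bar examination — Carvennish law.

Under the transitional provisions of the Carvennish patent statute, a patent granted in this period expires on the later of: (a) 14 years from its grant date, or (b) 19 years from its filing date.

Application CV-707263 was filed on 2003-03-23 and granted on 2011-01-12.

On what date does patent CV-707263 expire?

2025-01-12

(a) grant + 14 years → 12 January 2025.
(b) filing + 19 years → 23 March 2022.
Later of the two: 12 January 2025.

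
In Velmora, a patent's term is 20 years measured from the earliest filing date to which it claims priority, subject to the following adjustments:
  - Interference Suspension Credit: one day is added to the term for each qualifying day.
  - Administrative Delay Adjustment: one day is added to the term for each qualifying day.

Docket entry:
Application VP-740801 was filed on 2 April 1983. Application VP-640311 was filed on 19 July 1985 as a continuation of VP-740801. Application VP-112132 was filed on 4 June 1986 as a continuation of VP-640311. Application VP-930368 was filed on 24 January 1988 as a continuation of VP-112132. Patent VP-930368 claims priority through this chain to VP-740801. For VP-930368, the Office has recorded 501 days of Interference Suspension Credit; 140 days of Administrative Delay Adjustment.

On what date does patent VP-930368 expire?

Earliest priority filing: 2 April 1983.
Base term: 2 April 1983 + 20 years → 2 April 2003.
Interference Suspension Credit: +501 days → 15 August 2004.
Administrative Delay Adjustment: +140 days → 2 January 2005.

January 2, 2005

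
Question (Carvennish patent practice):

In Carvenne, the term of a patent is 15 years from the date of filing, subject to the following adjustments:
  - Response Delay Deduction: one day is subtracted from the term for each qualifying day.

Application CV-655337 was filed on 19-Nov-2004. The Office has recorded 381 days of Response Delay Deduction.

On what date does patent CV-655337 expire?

Base term: filing date + 15 years → 19 November 2019.
Response Delay Deduction: −381 days → 3 November 2018.

2018-11-03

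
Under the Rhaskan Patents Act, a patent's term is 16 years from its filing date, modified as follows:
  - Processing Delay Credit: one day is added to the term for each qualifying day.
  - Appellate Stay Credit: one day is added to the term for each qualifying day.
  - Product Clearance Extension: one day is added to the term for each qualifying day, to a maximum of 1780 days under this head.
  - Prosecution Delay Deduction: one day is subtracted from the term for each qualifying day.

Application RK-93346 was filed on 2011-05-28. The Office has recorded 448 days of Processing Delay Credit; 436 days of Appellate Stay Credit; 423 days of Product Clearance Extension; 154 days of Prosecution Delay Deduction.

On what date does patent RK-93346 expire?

Base term: filing date + 16 years → 28 May 2027.
Processing Delay Credit: +448 days → 18 August 2028.
Appellate Stay Credit: +436 days → 28 October 2029.
Product Clearance Extension: 423 days (within the 1780-day cap) → +423 days → 25 December 2030.
Prosecution Delay Deduction: −154 days → 24 July 2030.

2030-07-24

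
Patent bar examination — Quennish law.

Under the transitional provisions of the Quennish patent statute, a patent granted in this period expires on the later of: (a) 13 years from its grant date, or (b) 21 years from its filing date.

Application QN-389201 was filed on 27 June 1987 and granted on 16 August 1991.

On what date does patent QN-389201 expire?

(a) grant + 13 years → 16 August 2004.
(b) filing + 21 years → 27 June 2008.
Later of the two: 27 June 2008.

2008-06-27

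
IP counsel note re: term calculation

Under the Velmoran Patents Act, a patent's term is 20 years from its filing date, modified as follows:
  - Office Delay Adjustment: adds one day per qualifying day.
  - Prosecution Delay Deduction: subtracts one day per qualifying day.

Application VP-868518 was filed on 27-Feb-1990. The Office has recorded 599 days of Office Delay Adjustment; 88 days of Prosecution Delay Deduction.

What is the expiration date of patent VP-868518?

2011-07-23

Base term: filing date + 20 years → 27 February 2010.
Office Delay Adjustment: +599 days → 19 October 2011.
Prosecution Delay Deduction: −88 days → 23 July 2011.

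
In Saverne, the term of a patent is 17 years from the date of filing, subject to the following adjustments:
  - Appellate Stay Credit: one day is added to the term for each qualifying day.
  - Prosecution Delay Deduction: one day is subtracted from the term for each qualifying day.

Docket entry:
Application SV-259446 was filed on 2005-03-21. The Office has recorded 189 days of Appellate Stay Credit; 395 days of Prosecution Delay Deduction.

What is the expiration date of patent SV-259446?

2021-08-27

Base term: filing date + 17 years → 21 March 2022.
Appellate Stay Credit: +189 days → 26 September 2022.
Prosecution Delay Deduction: −395 days → 27 August 2021.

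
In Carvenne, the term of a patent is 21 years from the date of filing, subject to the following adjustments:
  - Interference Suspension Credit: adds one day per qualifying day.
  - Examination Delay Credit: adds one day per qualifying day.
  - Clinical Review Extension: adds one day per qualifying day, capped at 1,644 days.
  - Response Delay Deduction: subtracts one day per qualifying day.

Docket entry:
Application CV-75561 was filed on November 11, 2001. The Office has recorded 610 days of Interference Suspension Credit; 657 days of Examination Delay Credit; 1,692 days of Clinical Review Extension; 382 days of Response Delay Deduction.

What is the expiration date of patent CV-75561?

Base term: filing date + 21 years → 11 November 2022.
Interference Suspension Credit: +610 days → 13 July 2024.
Examination Delay Credit: +657 days → 1 May 2026.
Clinical Review Extension: 1692 days claimed exceeds the 1644-day cap, so +1644 days → 31 October 2030.
Response Delay Deduction: −382 days → 14 October 2029.

October 14, 2029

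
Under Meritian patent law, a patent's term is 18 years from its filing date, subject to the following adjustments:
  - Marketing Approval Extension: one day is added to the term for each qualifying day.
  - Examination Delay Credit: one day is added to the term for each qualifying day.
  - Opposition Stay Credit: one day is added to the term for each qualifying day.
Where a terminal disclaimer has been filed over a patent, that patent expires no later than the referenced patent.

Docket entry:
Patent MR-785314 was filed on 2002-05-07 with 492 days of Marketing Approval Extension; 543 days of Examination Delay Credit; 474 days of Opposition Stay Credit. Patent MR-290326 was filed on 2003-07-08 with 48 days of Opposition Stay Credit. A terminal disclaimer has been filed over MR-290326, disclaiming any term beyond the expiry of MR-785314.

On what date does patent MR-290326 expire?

Natural term of MR-290326:
  Base: filing + 18 years → 8 July 2021.
  Opposition Stay Credit: +48 days → 25 August 2021.
Expiry of referenced patent MR-785314:
  Base: filing + 18 years → 7 May 2020.
  Marketing Approval Extension: +492 days → 11 September 2021.
  Examination Delay Credit: +543 days → 8 March 2023.
  Opposition Stay Credit: +474 days → 24 June 2024.
Terminal disclaimer: MR-290326 expires on the earlier of 25 August 2021 and 24 June 2024.

2021-08-25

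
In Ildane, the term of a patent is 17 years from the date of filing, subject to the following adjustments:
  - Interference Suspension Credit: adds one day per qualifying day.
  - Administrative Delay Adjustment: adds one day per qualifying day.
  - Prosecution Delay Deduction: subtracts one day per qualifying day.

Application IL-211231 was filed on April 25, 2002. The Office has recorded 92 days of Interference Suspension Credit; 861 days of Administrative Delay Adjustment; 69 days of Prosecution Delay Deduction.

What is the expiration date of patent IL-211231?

2021-09-25

Base term: filing date + 17 years → 25 April 2019.
Interference Suspension Credit: +92 days → 26 July 2019.
Administrative Delay Adjustment: +861 days → 3 December 2021.
Prosecution Delay Deduction: −69 days → 25 September 2021.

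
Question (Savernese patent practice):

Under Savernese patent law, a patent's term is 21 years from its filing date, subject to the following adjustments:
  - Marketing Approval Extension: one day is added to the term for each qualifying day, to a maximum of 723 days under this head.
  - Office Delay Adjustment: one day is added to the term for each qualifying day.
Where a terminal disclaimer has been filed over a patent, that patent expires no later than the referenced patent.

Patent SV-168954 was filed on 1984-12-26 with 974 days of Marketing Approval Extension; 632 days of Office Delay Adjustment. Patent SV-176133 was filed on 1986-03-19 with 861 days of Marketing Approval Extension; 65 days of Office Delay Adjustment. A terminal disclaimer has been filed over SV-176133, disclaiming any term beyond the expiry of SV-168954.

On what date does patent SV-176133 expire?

2009-05-15

Natural term of SV-176133:
  Base: filing + 21 years → 19 March 2007.
  Marketing Approval Extension: 861 days claimed exceeds the 723-day cap, so +723 days → 11 March 2009.
  Office Delay Adjustment: +65 days → 15 May 2009.
Expiry of referenced patent SV-168954:
  Base: filing + 21 years → 26 December 2005.
  Marketing Approval Extension: 974 days claimed exceeds the 723-day cap, so +723 days → 19 December 2007.
  Office Delay Adjustment: +632 days → 11 September 2009.
Terminal disclaimer: SV-176133 expires on the earlier of 15 May 2009 and 11 September 2009.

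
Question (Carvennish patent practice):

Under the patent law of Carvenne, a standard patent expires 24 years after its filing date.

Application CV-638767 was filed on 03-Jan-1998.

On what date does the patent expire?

Filing date + 24 years → 3 January 2022.

January 3, 2022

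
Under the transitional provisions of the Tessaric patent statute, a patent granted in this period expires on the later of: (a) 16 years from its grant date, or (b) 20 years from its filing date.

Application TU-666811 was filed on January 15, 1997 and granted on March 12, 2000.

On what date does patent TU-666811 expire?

2017-01-15

(a) grant + 16 years → 12 March 2016.
(b) filing + 20 years → 15 January 2017.
Later of the two: 15 January 2017.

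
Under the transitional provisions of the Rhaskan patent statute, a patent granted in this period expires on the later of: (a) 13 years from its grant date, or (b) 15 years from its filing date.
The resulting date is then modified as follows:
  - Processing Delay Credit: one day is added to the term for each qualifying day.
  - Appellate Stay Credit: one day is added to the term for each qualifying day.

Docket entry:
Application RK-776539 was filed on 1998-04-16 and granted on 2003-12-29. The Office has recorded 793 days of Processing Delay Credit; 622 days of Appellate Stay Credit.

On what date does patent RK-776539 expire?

2020-11-13

(a) grant + 13 years → 29 December 2016.
(b) filing + 15 years → 16 April 2013.
Later of the two: 29 December 2016.
Processing Delay Credit: +793 days → 2 March 2019.
Appellate Stay Credit: +622 days → 13 November 2020.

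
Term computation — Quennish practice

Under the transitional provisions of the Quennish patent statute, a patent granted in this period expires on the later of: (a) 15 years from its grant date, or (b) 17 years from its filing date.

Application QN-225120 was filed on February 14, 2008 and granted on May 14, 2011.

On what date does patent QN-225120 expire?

2026-05-14

(a) grant + 15 years → 14 May 2026.
(b) filing + 17 years → 14 February 2025.
Later of the two: 14 May 2026.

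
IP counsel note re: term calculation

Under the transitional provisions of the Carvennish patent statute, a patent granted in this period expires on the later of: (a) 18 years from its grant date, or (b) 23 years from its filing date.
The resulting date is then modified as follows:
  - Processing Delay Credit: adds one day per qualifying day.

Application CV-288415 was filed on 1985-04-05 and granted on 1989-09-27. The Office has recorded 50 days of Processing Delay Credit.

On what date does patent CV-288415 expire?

2008-05-25

(a) grant + 18 years → 27 September 2007.
(b) filing + 23 years → 5 April 2008.
Later of the two: 5 April 2008.
Processing Delay Credit: +50 days → 25 May 2008.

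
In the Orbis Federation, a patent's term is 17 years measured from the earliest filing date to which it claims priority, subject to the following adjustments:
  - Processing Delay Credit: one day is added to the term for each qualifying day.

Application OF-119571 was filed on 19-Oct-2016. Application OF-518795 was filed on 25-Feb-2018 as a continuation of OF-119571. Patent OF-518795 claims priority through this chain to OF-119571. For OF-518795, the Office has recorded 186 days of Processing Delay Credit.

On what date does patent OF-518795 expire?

Earliest priority filing: 19 October 2016.
Base term: 19 October 2016 + 17 years → 19 October 2033.
Processing Delay Credit: +186 days → 23 April 2034.

2034-04-23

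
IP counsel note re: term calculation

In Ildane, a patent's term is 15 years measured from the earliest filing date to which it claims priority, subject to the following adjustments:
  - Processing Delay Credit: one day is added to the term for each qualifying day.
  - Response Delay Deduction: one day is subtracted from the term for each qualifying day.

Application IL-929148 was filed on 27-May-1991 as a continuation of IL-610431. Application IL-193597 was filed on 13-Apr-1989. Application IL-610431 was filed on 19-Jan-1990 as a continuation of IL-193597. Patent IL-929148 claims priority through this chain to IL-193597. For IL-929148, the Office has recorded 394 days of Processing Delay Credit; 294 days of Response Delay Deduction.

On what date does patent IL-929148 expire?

July 22, 2004

Earliest priority filing: 13 April 1989.
Base term: 13 April 1989 + 15 years → 13 April 2004.
Processing Delay Credit: +394 days → 12 May 2005.
Response Delay Deduction: −294 days → 22 July 2004.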